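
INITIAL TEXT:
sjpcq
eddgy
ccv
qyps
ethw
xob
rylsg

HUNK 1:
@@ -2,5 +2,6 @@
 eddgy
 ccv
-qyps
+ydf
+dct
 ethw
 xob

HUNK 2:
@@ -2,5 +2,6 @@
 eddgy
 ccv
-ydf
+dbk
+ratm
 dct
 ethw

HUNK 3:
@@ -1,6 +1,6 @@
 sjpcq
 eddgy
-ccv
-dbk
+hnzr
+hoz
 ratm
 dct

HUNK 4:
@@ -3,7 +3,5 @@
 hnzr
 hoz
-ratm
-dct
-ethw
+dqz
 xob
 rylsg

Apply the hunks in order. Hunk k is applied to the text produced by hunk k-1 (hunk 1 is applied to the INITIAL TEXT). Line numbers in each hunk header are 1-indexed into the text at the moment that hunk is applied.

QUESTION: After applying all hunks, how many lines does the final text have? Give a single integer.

Hunk 1: at line 2 remove [qyps] add [ydf,dct] -> 8 lines: sjpcq eddgy ccv ydf dct ethw xob rylsg
Hunk 2: at line 2 remove [ydf] add [dbk,ratm] -> 9 lines: sjpcq eddgy ccv dbk ratm dct ethw xob rylsg
Hunk 3: at line 1 remove [ccv,dbk] add [hnzr,hoz] -> 9 lines: sjpcq eddgy hnzr hoz ratm dct ethw xob rylsg
Hunk 4: at line 3 remove [ratm,dct,ethw] add [dqz] -> 7 lines: sjpcq eddgy hnzr hoz dqz xob rylsg
Final line count: 7

Answer: 7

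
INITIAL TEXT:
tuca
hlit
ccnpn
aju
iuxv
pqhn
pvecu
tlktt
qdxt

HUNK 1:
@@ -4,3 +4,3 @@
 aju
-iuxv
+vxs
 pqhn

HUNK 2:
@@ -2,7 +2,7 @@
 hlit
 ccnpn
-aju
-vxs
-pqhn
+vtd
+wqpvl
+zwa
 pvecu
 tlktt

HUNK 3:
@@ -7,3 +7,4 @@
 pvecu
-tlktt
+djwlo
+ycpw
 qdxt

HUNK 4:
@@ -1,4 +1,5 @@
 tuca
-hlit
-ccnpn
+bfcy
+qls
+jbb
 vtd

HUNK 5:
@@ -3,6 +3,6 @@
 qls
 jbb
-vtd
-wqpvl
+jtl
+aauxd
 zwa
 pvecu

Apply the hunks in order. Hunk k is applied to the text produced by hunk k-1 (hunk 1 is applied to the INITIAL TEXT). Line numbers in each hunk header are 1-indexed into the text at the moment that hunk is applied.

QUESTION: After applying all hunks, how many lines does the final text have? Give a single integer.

Hunk 1: at line 4 remove [iuxv] add [vxs] -> 9 lines: tuca hlit ccnpn aju vxs pqhn pvecu tlktt qdxt
Hunk 2: at line 2 remove [aju,vxs,pqhn] add [vtd,wqpvl,zwa] -> 9 lines: tuca hlit ccnpn vtd wqpvl zwa pvecu tlktt qdxt
Hunk 3: at line 7 remove [tlktt] add [djwlo,ycpw] -> 10 lines: tuca hlit ccnpn vtd wqpvl zwa pvecu djwlo ycpw qdxt
Hunk 4: at line 1 remove [hlit,ccnpn] add [bfcy,qls,jbb] -> 11 lines: tuca bfcy qls jbb vtd wqpvl zwa pvecu djwlo ycpw qdxt
Hunk 5: at line 3 remove [vtd,wqpvl] add [jtl,aauxd] -> 11 lines: tuca bfcy qls jbb jtl aauxd zwa pvecu djwlo ycpw qdxt
Final line count: 11

Answer: 11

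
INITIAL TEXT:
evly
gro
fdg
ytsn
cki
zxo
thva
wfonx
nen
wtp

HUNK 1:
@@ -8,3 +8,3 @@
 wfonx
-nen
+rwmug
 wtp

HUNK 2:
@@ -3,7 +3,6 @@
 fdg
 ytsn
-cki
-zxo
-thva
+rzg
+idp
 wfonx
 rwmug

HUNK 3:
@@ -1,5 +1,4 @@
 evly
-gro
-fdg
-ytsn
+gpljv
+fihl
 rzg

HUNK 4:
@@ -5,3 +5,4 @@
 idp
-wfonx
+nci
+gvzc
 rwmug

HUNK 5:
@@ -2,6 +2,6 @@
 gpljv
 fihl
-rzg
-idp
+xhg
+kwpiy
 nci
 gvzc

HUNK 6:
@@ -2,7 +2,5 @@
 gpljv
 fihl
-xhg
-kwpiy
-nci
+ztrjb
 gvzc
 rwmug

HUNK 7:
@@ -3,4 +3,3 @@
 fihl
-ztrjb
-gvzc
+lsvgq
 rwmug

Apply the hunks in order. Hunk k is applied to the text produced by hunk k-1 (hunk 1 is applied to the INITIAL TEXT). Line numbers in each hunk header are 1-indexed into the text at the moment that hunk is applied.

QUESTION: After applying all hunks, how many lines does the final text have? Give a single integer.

Hunk 1: at line 8 remove [nen] add [rwmug] -> 10 lines: evly gro fdg ytsn cki zxo thva wfonx rwmug wtp
Hunk 2: at line 3 remove [cki,zxo,thva] add [rzg,idp] -> 9 lines: evly gro fdg ytsn rzg idp wfonx rwmug wtp
Hunk 3: at line 1 remove [gro,fdg,ytsn] add [gpljv,fihl] -> 8 lines: evly gpljv fihl rzg idp wfonx rwmug wtp
Hunk 4: at line 5 remove [wfonx] add [nci,gvzc] -> 9 lines: evly gpljv fihl rzg idp nci gvzc rwmug wtp
Hunk 5: at line 2 remove [rzg,idp] add [xhg,kwpiy] -> 9 lines: evly gpljv fihl xhg kwpiy nci gvzc rwmug wtp
Hunk 6: at line 2 remove [xhg,kwpiy,nci] add [ztrjb] -> 7 lines: evly gpljv fihl ztrjb gvzc rwmug wtp
Hunk 7: at line 3 remove [ztrjb,gvzc] add [lsvgq] -> 6 lines: evly gpljv fihl lsvgq rwmug wtp
Final line count: 6

Answer: 6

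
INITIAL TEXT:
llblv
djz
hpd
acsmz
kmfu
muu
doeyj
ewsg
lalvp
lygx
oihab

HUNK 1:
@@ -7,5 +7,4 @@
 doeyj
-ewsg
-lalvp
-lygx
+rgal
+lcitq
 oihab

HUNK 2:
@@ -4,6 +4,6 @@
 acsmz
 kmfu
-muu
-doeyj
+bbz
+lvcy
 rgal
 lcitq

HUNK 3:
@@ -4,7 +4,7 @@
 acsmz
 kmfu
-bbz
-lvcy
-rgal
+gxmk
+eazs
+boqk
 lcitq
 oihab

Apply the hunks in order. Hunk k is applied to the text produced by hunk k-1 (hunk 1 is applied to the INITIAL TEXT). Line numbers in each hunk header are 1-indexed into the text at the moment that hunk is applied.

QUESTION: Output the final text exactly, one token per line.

Answer: llblv
djz
hpd
acsmz
kmfu
gxmk
eazs
boqk
lcitq
oihab

Derivation:
Hunk 1: at line 7 remove [ewsg,lalvp,lygx] add [rgal,lcitq] -> 10 lines: llblv djz hpd acsmz kmfu muu doeyj rgal lcitq oihab
Hunk 2: at line 4 remove [muu,doeyj] add [bbz,lvcy] -> 10 lines: llblv djz hpd acsmz kmfu bbz lvcy rgal lcitq oihab
Hunk 3: at line 4 remove [bbz,lvcy,rgal] add [gxmk,eazs,boqk] -> 10 lines: llblv djz hpd acsmz kmfu gxmk eazs boqk lcitq oihab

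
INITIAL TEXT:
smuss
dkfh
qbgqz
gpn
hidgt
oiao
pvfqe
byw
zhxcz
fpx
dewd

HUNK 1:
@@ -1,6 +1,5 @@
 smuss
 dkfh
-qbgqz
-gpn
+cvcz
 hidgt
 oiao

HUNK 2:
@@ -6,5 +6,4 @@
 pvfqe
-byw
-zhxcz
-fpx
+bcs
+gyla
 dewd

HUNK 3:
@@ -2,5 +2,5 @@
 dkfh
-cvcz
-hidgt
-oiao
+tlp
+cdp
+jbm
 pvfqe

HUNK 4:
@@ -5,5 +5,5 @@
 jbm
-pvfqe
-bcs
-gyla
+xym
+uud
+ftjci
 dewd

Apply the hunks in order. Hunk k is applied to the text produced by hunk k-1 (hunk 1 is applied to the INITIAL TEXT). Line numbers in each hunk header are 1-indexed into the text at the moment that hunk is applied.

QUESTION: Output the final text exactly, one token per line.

Answer: smuss
dkfh
tlp
cdp
jbm
xym
uud
ftjci
dewd

Derivation:
Hunk 1: at line 1 remove [qbgqz,gpn] add [cvcz] -> 10 lines: smuss dkfh cvcz hidgt oiao pvfqe byw zhxcz fpx dewd
Hunk 2: at line 6 remove [byw,zhxcz,fpx] add [bcs,gyla] -> 9 lines: smuss dkfh cvcz hidgt oiao pvfqe bcs gyla dewd
Hunk 3: at line 2 remove [cvcz,hidgt,oiao] add [tlp,cdp,jbm] -> 9 lines: smuss dkfh tlp cdp jbm pvfqe bcs gyla dewd
Hunk 4: at line 5 remove [pvfqe,bcs,gyla] add [xym,uud,ftjci] -> 9 lines: smuss dkfh tlp cdp jbm xym uud ftjci dewd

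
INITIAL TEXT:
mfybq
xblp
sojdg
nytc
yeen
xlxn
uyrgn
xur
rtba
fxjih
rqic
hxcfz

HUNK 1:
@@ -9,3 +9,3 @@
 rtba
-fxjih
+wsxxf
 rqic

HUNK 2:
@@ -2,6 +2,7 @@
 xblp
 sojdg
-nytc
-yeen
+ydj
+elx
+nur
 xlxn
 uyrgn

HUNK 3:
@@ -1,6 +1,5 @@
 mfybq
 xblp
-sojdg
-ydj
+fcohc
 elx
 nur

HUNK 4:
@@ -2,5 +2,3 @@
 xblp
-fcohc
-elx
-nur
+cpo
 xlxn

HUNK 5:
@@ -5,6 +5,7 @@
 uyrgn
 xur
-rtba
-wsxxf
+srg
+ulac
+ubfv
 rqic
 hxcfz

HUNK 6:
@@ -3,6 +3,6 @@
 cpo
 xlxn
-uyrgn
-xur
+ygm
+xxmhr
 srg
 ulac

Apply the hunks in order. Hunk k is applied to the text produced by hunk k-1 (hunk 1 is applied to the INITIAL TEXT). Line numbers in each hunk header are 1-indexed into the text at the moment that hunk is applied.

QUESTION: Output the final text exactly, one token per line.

Answer: mfybq
xblp
cpo
xlxn
ygm
xxmhr
srg
ulac
ubfv
rqic
hxcfz

Derivation:
Hunk 1: at line 9 remove [fxjih] add [wsxxf] -> 12 lines: mfybq xblp sojdg nytc yeen xlxn uyrgn xur rtba wsxxf rqic hxcfz
Hunk 2: at line 2 remove [nytc,yeen] add [ydj,elx,nur] -> 13 lines: mfybq xblp sojdg ydj elx nur xlxn uyrgn xur rtba wsxxf rqic hxcfz
Hunk 3: at line 1 remove [sojdg,ydj] add [fcohc] -> 12 lines: mfybq xblp fcohc elx nur xlxn uyrgn xur rtba wsxxf rqic hxcfz
Hunk 4: at line 2 remove [fcohc,elx,nur] add [cpo] -> 10 lines: mfybq xblp cpo xlxn uyrgn xur rtba wsxxf rqic hxcfz
Hunk 5: at line 5 remove [rtba,wsxxf] add [srg,ulac,ubfv] -> 11 lines: mfybq xblp cpo xlxn uyrgn xur srg ulac ubfv rqic hxcfz
Hunk 6: at line 3 remove [uyrgn,xur] add [ygm,xxmhr] -> 11 lines: mfybq xblp cpo xlxn ygm xxmhr srg ulac ubfv rqic hxcfz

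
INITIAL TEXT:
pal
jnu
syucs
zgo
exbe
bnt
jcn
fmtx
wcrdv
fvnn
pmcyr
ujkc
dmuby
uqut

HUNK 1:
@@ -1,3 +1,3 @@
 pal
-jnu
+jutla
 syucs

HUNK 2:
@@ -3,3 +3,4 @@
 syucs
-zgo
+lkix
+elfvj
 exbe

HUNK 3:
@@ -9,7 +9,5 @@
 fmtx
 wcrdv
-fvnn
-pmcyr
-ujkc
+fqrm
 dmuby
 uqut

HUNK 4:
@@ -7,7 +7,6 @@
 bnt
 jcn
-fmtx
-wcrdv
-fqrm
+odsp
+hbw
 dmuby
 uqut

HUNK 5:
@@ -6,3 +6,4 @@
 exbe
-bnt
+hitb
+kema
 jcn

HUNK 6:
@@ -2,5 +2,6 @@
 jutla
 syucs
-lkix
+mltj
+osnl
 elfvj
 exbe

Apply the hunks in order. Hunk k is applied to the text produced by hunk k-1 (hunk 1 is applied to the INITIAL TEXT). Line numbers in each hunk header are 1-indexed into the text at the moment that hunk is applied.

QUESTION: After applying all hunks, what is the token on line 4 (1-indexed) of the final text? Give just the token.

Answer: mltj

Derivation:
Hunk 1: at line 1 remove [jnu] add [jutla] -> 14 lines: pal jutla syucs zgo exbe bnt jcn fmtx wcrdv fvnn pmcyr ujkc dmuby uqut
Hunk 2: at line 3 remove [zgo] add [lkix,elfvj] -> 15 lines: pal jutla syucs lkix elfvj exbe bnt jcn fmtx wcrdv fvnn pmcyr ujkc dmuby uqut
Hunk 3: at line 9 remove [fvnn,pmcyr,ujkc] add [fqrm] -> 13 lines: pal jutla syucs lkix elfvj exbe bnt jcn fmtx wcrdv fqrm dmuby uqut
Hunk 4: at line 7 remove [fmtx,wcrdv,fqrm] add [odsp,hbw] -> 12 lines: pal jutla syucs lkix elfvj exbe bnt jcn odsp hbw dmuby uqut
Hunk 5: at line 6 remove [bnt] add [hitb,kema] -> 13 lines: pal jutla syucs lkix elfvj exbe hitb kema jcn odsp hbw dmuby uqut
Hunk 6: at line 2 remove [lkix] add [mltj,osnl] -> 14 lines: pal jutla syucs mltj osnl elfvj exbe hitb kema jcn odsp hbw dmuby uqut
Final line 4: mltj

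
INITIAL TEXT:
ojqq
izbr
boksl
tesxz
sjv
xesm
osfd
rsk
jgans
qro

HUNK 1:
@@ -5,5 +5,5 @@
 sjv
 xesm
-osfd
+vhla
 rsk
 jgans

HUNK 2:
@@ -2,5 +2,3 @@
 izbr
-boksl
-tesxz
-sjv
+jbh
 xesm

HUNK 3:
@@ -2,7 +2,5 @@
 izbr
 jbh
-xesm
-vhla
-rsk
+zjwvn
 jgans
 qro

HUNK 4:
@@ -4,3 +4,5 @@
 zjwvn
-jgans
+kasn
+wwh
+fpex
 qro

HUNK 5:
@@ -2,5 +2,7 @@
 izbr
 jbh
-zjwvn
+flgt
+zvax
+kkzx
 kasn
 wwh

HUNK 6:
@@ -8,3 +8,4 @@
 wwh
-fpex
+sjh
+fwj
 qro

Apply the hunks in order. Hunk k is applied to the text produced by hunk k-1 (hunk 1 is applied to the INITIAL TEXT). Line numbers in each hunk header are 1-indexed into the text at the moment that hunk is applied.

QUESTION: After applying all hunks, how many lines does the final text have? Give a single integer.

Answer: 11

Derivation:
Hunk 1: at line 5 remove [osfd] add [vhla] -> 10 lines: ojqq izbr boksl tesxz sjv xesm vhla rsk jgans qro
Hunk 2: at line 2 remove [boksl,tesxz,sjv] add [jbh] -> 8 lines: ojqq izbr jbh xesm vhla rsk jgans qro
Hunk 3: at line 2 remove [xesm,vhla,rsk] add [zjwvn] -> 6 lines: ojqq izbr jbh zjwvn jgans qro
Hunk 4: at line 4 remove [jgans] add [kasn,wwh,fpex] -> 8 lines: ojqq izbr jbh zjwvn kasn wwh fpex qro
Hunk 5: at line 2 remove [zjwvn] add [flgt,zvax,kkzx] -> 10 lines: ojqq izbr jbh flgt zvax kkzx kasn wwh fpex qro
Hunk 6: at line 8 remove [fpex] add [sjh,fwj] -> 11 lines: ojqq izbr jbh flgt zvax kkzx kasn wwh sjh fwj qro
Final line count: 11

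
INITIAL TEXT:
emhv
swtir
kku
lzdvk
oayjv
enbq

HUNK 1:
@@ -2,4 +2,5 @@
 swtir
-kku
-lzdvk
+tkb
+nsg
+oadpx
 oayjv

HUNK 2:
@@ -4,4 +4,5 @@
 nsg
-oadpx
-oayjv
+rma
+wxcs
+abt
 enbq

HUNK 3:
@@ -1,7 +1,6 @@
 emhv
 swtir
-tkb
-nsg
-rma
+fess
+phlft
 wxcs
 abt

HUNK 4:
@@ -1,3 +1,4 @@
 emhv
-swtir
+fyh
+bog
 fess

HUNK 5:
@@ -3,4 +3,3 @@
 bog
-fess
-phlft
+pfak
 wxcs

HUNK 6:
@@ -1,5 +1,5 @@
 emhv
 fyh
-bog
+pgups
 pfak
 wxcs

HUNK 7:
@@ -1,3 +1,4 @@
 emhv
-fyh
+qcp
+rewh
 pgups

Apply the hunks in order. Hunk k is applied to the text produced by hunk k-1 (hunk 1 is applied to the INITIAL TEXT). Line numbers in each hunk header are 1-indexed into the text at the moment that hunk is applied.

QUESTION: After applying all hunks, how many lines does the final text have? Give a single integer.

Hunk 1: at line 2 remove [kku,lzdvk] add [tkb,nsg,oadpx] -> 7 lines: emhv swtir tkb nsg oadpx oayjv enbq
Hunk 2: at line 4 remove [oadpx,oayjv] add [rma,wxcs,abt] -> 8 lines: emhv swtir tkb nsg rma wxcs abt enbq
Hunk 3: at line 1 remove [tkb,nsg,rma] add [fess,phlft] -> 7 lines: emhv swtir fess phlft wxcs abt enbq
Hunk 4: at line 1 remove [swtir] add [fyh,bog] -> 8 lines: emhv fyh bog fess phlft wxcs abt enbq
Hunk 5: at line 3 remove [fess,phlft] add [pfak] -> 7 lines: emhv fyh bog pfak wxcs abt enbq
Hunk 6: at line 1 remove [bog] add [pgups] -> 7 lines: emhv fyh pgups pfak wxcs abt enbq
Hunk 7: at line 1 remove [fyh] add [qcp,rewh] -> 8 lines: emhv qcp rewh pgups pfak wxcs abt enbq
Final line count: 8

Answer: 8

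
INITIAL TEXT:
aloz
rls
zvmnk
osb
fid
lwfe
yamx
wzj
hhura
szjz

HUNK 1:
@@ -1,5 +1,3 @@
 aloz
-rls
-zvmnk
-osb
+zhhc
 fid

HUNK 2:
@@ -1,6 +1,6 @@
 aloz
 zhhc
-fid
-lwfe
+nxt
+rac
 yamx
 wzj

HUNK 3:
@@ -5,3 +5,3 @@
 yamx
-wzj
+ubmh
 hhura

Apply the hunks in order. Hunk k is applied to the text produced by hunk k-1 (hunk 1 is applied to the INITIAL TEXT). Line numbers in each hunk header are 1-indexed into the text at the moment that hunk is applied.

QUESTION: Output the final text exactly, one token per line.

Answer: aloz
zhhc
nxt
rac
yamx
ubmh
hhura
szjz

Derivation:
Hunk 1: at line 1 remove [rls,zvmnk,osb] add [zhhc] -> 8 lines: aloz zhhc fid lwfe yamx wzj hhura szjz
Hunk 2: at line 1 remove [fid,lwfe] add [nxt,rac] -> 8 lines: aloz zhhc nxt rac yamx wzj hhura szjz
Hunk 3: at line 5 remove [wzj] add [ubmh] -> 8 lines: aloz zhhc nxt rac yamx ubmh hhura szjz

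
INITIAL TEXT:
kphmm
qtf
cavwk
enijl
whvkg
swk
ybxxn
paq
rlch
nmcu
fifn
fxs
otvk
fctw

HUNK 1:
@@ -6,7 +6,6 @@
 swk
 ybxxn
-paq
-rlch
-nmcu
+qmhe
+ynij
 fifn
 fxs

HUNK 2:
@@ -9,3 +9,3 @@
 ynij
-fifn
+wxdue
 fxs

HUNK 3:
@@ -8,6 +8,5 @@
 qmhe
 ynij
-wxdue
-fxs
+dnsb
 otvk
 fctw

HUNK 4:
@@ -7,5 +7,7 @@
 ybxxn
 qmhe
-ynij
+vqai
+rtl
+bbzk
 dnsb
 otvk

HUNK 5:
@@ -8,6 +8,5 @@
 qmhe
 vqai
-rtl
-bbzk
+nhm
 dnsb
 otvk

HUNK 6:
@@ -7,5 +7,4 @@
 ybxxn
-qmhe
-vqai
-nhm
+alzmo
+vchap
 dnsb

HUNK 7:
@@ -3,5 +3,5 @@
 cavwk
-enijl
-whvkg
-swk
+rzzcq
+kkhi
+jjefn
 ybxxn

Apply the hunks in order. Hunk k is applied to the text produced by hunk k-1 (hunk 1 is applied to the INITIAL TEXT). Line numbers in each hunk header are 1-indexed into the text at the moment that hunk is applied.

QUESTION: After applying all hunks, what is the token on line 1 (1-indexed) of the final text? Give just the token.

Answer: kphmm

Derivation:
Hunk 1: at line 6 remove [paq,rlch,nmcu] add [qmhe,ynij] -> 13 lines: kphmm qtf cavwk enijl whvkg swk ybxxn qmhe ynij fifn fxs otvk fctw
Hunk 2: at line 9 remove [fifn] add [wxdue] -> 13 lines: kphmm qtf cavwk enijl whvkg swk ybxxn qmhe ynij wxdue fxs otvk fctw
Hunk 3: at line 8 remove [wxdue,fxs] add [dnsb] -> 12 lines: kphmm qtf cavwk enijl whvkg swk ybxxn qmhe ynij dnsb otvk fctw
Hunk 4: at line 7 remove [ynij] add [vqai,rtl,bbzk] -> 14 lines: kphmm qtf cavwk enijl whvkg swk ybxxn qmhe vqai rtl bbzk dnsb otvk fctw
Hunk 5: at line 8 remove [rtl,bbzk] add [nhm] -> 13 lines: kphmm qtf cavwk enijl whvkg swk ybxxn qmhe vqai nhm dnsb otvk fctw
Hunk 6: at line 7 remove [qmhe,vqai,nhm] add [alzmo,vchap] -> 12 lines: kphmm qtf cavwk enijl whvkg swk ybxxn alzmo vchap dnsb otvk fctw
Hunk 7: at line 3 remove [enijl,whvkg,swk] add [rzzcq,kkhi,jjefn] -> 12 lines: kphmm qtf cavwk rzzcq kkhi jjefn ybxxn alzmo vchap dnsb otvk fctw
Final line 1: kphmm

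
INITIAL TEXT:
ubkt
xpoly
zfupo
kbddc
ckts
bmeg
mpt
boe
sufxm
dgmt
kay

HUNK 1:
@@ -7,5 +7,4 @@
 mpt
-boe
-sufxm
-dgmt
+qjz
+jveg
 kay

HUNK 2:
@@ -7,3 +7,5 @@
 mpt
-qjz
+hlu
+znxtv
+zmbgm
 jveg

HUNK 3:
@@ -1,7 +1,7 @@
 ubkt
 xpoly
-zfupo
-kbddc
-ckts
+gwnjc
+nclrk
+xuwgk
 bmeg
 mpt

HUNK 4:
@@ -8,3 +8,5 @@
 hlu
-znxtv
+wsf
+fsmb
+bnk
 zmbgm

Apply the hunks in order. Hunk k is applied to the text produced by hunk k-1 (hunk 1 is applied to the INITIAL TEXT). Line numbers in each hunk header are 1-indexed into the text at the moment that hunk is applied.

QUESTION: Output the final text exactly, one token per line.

Hunk 1: at line 7 remove [boe,sufxm,dgmt] add [qjz,jveg] -> 10 lines: ubkt xpoly zfupo kbddc ckts bmeg mpt qjz jveg kay
Hunk 2: at line 7 remove [qjz] add [hlu,znxtv,zmbgm] -> 12 lines: ubkt xpoly zfupo kbddc ckts bmeg mpt hlu znxtv zmbgm jveg kay
Hunk 3: at line 1 remove [zfupo,kbddc,ckts] add [gwnjc,nclrk,xuwgk] -> 12 lines: ubkt xpoly gwnjc nclrk xuwgk bmeg mpt hlu znxtv zmbgm jveg kay
Hunk 4: at line 8 remove [znxtv] add [wsf,fsmb,bnk] -> 14 lines: ubkt xpoly gwnjc nclrk xuwgk bmeg mpt hlu wsf fsmb bnk zmbgm jveg kay

Answer: ubkt
xpoly
gwnjc
nclrk
xuwgk
bmeg
mpt
hlu
wsf
fsmb
bnk
zmbgm
jveg
kay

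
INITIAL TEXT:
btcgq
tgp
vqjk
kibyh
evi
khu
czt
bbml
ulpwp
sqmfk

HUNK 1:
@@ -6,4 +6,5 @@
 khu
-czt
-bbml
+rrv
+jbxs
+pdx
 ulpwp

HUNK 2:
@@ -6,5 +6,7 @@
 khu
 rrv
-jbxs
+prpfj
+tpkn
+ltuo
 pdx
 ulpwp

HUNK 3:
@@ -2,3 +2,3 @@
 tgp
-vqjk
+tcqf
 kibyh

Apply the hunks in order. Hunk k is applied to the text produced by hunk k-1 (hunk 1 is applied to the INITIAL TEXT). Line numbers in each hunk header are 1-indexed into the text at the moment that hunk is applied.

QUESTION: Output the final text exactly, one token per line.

Hunk 1: at line 6 remove [czt,bbml] add [rrv,jbxs,pdx] -> 11 lines: btcgq tgp vqjk kibyh evi khu rrv jbxs pdx ulpwp sqmfk
Hunk 2: at line 6 remove [jbxs] add [prpfj,tpkn,ltuo] -> 13 lines: btcgq tgp vqjk kibyh evi khu rrv prpfj tpkn ltuo pdx ulpwp sqmfk
Hunk 3: at line 2 remove [vqjk] add [tcqf] -> 13 lines: btcgq tgp tcqf kibyh evi khu rrv prpfj tpkn ltuo pdx ulpwp sqmfk

Answer: btcgq
tgp
tcqf
kibyh
evi
khu
rrv
prpfj
tpkn
ltuo
pdx
ulpwp
sqmfk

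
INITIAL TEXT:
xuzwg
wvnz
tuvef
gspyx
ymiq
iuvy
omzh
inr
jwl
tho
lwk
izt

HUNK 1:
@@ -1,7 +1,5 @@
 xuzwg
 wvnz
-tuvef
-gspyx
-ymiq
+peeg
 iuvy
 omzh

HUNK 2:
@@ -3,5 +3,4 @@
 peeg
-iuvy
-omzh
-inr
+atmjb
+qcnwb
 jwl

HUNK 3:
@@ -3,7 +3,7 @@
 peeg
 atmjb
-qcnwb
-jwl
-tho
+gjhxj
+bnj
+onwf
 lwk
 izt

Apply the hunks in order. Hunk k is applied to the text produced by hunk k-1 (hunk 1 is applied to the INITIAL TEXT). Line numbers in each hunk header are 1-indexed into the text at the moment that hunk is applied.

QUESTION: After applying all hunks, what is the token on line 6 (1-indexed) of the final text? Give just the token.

Hunk 1: at line 1 remove [tuvef,gspyx,ymiq] add [peeg] -> 10 lines: xuzwg wvnz peeg iuvy omzh inr jwl tho lwk izt
Hunk 2: at line 3 remove [iuvy,omzh,inr] add [atmjb,qcnwb] -> 9 lines: xuzwg wvnz peeg atmjb qcnwb jwl tho lwk izt
Hunk 3: at line 3 remove [qcnwb,jwl,tho] add [gjhxj,bnj,onwf] -> 9 lines: xuzwg wvnz peeg atmjb gjhxj bnj onwf lwk izt
Final line 6: bnj

Answer: bnj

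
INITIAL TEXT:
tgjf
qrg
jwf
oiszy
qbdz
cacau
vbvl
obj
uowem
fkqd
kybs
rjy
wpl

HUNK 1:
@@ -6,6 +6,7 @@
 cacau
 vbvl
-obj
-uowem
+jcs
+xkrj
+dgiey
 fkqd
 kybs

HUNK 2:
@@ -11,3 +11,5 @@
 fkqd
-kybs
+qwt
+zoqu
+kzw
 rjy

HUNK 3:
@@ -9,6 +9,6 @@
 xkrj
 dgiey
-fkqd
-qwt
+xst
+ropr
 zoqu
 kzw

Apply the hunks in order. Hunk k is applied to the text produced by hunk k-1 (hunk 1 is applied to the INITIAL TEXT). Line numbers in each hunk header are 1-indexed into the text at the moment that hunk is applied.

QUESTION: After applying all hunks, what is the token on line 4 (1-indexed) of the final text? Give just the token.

Hunk 1: at line 6 remove [obj,uowem] add [jcs,xkrj,dgiey] -> 14 lines: tgjf qrg jwf oiszy qbdz cacau vbvl jcs xkrj dgiey fkqd kybs rjy wpl
Hunk 2: at line 11 remove [kybs] add [qwt,zoqu,kzw] -> 16 lines: tgjf qrg jwf oiszy qbdz cacau vbvl jcs xkrj dgiey fkqd qwt zoqu kzw rjy wpl
Hunk 3: at line 9 remove [fkqd,qwt] add [xst,ropr] -> 16 lines: tgjf qrg jwf oiszy qbdz cacau vbvl jcs xkrj dgiey xst ropr zoqu kzw rjy wpl
Final line 4: oiszy

Answer: oiszy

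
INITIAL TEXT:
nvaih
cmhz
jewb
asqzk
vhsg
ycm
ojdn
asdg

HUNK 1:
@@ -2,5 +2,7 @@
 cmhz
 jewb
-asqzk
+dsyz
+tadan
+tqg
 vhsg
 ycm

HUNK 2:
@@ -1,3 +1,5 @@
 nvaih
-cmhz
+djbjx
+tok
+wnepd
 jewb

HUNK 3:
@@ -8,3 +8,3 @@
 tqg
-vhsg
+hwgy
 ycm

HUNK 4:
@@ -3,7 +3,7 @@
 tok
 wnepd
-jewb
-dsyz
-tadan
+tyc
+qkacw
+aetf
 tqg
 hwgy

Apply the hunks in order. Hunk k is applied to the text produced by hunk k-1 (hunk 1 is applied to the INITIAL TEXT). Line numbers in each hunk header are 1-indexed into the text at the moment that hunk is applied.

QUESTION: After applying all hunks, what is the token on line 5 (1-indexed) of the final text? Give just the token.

Answer: tyc

Derivation:
Hunk 1: at line 2 remove [asqzk] add [dsyz,tadan,tqg] -> 10 lines: nvaih cmhz jewb dsyz tadan tqg vhsg ycm ojdn asdg
Hunk 2: at line 1 remove [cmhz] add [djbjx,tok,wnepd] -> 12 lines: nvaih djbjx tok wnepd jewb dsyz tadan tqg vhsg ycm ojdn asdg
Hunk 3: at line 8 remove [vhsg] add [hwgy] -> 12 lines: nvaih djbjx tok wnepd jewb dsyz tadan tqg hwgy ycm ojdn asdg
Hunk 4: at line 3 remove [jewb,dsyz,tadan] add [tyc,qkacw,aetf] -> 12 lines: nvaih djbjx tok wnepd tyc qkacw aetf tqg hwgy ycm ojdn asdg
Final line 5: tyc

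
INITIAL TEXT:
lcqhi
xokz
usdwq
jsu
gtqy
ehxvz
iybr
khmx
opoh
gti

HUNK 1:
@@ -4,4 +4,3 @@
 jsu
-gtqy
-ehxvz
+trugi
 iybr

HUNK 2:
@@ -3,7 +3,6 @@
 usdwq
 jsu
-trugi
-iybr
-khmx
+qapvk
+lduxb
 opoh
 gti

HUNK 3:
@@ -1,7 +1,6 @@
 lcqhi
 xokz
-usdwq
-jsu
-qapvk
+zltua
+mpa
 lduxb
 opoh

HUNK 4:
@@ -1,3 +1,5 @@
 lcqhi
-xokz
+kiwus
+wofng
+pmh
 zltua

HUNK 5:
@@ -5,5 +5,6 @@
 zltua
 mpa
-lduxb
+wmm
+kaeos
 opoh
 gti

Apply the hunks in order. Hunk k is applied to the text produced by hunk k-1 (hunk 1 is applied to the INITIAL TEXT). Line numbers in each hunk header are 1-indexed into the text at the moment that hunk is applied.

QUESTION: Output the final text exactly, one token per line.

Hunk 1: at line 4 remove [gtqy,ehxvz] add [trugi] -> 9 lines: lcqhi xokz usdwq jsu trugi iybr khmx opoh gti
Hunk 2: at line 3 remove [trugi,iybr,khmx] add [qapvk,lduxb] -> 8 lines: lcqhi xokz usdwq jsu qapvk lduxb opoh gti
Hunk 3: at line 1 remove [usdwq,jsu,qapvk] add [zltua,mpa] -> 7 lines: lcqhi xokz zltua mpa lduxb opoh gti
Hunk 4: at line 1 remove [xokz] add [kiwus,wofng,pmh] -> 9 lines: lcqhi kiwus wofng pmh zltua mpa lduxb opoh gti
Hunk 5: at line 5 remove [lduxb] add [wmm,kaeos] -> 10 lines: lcqhi kiwus wofng pmh zltua mpa wmm kaeos opoh gti

Answer: lcqhi
kiwus
wofng
pmh
zltua
mpa
wmm
kaeos
opoh
gti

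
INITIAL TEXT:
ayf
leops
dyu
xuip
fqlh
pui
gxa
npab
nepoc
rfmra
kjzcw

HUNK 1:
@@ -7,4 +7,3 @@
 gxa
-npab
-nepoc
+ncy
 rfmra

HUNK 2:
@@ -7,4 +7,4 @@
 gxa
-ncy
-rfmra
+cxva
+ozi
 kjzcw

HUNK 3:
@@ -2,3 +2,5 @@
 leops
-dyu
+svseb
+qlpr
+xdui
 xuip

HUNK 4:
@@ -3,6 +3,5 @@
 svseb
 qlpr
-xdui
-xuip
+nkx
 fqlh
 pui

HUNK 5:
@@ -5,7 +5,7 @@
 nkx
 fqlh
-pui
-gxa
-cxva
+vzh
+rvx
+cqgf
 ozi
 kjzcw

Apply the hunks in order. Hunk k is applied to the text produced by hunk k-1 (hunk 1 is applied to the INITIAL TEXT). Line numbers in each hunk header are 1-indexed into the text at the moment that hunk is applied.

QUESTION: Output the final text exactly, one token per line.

Hunk 1: at line 7 remove [npab,nepoc] add [ncy] -> 10 lines: ayf leops dyu xuip fqlh pui gxa ncy rfmra kjzcw
Hunk 2: at line 7 remove [ncy,rfmra] add [cxva,ozi] -> 10 lines: ayf leops dyu xuip fqlh pui gxa cxva ozi kjzcw
Hunk 3: at line 2 remove [dyu] add [svseb,qlpr,xdui] -> 12 lines: ayf leops svseb qlpr xdui xuip fqlh pui gxa cxva ozi kjzcw
Hunk 4: at line 3 remove [xdui,xuip] add [nkx] -> 11 lines: ayf leops svseb qlpr nkx fqlh pui gxa cxva ozi kjzcw
Hunk 5: at line 5 remove [pui,gxa,cxva] add [vzh,rvx,cqgf] -> 11 lines: ayf leops svseb qlpr nkx fqlh vzh rvx cqgf ozi kjzcw

Answer: ayf
leops
svseb
qlpr
nkx
fqlh
vzh
rvx
cqgf
ozi
kjzcw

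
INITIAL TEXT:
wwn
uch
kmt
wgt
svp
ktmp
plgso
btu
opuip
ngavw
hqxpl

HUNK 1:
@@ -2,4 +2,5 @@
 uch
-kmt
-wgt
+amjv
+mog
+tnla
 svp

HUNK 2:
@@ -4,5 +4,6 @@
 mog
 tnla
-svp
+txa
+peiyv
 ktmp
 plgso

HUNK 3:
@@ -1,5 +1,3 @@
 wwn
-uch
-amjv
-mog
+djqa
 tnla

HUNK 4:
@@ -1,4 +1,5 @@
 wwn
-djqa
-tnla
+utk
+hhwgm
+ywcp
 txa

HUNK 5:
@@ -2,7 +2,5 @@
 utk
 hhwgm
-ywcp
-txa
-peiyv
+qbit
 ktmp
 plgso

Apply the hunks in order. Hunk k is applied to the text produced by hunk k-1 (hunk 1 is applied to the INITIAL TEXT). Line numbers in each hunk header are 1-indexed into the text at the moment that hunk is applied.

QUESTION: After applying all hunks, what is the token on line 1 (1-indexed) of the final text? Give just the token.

Answer: wwn

Derivation:
Hunk 1: at line 2 remove [kmt,wgt] add [amjv,mog,tnla] -> 12 lines: wwn uch amjv mog tnla svp ktmp plgso btu opuip ngavw hqxpl
Hunk 2: at line 4 remove [svp] add [txa,peiyv] -> 13 lines: wwn uch amjv mog tnla txa peiyv ktmp plgso btu opuip ngavw hqxpl
Hunk 3: at line 1 remove [uch,amjv,mog] add [djqa] -> 11 lines: wwn djqa tnla txa peiyv ktmp plgso btu opuip ngavw hqxpl
Hunk 4: at line 1 remove [djqa,tnla] add [utk,hhwgm,ywcp] -> 12 lines: wwn utk hhwgm ywcp txa peiyv ktmp plgso btu opuip ngavw hqxpl
Hunk 5: at line 2 remove [ywcp,txa,peiyv] add [qbit] -> 10 lines: wwn utk hhwgm qbit ktmp plgso btu opuip ngavw hqxpl
Final line 1: wwn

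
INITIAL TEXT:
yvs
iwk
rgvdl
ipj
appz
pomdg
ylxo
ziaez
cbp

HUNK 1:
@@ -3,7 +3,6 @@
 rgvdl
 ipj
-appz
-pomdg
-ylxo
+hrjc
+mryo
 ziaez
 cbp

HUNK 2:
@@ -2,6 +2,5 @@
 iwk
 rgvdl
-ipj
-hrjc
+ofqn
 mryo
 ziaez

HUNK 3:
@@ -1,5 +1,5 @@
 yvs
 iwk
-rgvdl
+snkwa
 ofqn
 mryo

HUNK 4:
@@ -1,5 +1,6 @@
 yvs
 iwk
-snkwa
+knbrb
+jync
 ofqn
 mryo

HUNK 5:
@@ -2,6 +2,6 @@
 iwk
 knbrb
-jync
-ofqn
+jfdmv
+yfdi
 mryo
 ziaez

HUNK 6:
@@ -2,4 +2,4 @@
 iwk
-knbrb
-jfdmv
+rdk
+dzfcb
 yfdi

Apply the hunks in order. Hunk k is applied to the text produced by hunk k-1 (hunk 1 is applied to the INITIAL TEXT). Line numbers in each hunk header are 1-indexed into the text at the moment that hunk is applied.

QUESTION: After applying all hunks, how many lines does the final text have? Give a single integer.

Answer: 8

Derivation:
Hunk 1: at line 3 remove [appz,pomdg,ylxo] add [hrjc,mryo] -> 8 lines: yvs iwk rgvdl ipj hrjc mryo ziaez cbp
Hunk 2: at line 2 remove [ipj,hrjc] add [ofqn] -> 7 lines: yvs iwk rgvdl ofqn mryo ziaez cbp
Hunk 3: at line 1 remove [rgvdl] add [snkwa] -> 7 lines: yvs iwk snkwa ofqn mryo ziaez cbp
Hunk 4: at line 1 remove [snkwa] add [knbrb,jync] -> 8 lines: yvs iwk knbrb jync ofqn mryo ziaez cbp
Hunk 5: at line 2 remove [jync,ofqn] add [jfdmv,yfdi] -> 8 lines: yvs iwk knbrb jfdmv yfdi mryo ziaez cbp
Hunk 6: at line 2 remove [knbrb,jfdmv] add [rdk,dzfcb] -> 8 lines: yvs iwk rdk dzfcb yfdi mryo ziaez cbp
Final line count: 8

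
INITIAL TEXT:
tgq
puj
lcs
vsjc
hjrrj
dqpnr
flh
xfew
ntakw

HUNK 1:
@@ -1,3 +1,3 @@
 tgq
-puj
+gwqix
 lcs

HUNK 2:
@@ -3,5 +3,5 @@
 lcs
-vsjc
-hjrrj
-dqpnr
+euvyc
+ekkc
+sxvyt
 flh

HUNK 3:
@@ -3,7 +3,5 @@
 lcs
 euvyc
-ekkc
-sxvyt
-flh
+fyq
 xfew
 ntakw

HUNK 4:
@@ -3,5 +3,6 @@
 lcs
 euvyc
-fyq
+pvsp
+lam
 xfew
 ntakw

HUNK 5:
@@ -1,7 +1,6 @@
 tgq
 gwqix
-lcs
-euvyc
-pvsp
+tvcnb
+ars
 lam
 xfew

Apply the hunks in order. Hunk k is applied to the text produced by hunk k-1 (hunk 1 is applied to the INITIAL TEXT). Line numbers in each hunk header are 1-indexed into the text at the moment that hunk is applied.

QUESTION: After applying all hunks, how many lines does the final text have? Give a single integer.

Answer: 7

Derivation:
Hunk 1: at line 1 remove [puj] add [gwqix] -> 9 lines: tgq gwqix lcs vsjc hjrrj dqpnr flh xfew ntakw
Hunk 2: at line 3 remove [vsjc,hjrrj,dqpnr] add [euvyc,ekkc,sxvyt] -> 9 lines: tgq gwqix lcs euvyc ekkc sxvyt flh xfew ntakw
Hunk 3: at line 3 remove [ekkc,sxvyt,flh] add [fyq] -> 7 lines: tgq gwqix lcs euvyc fyq xfew ntakw
Hunk 4: at line 3 remove [fyq] add [pvsp,lam] -> 8 lines: tgq gwqix lcs euvyc pvsp lam xfew ntakw
Hunk 5: at line 1 remove [lcs,euvyc,pvsp] add [tvcnb,ars] -> 7 lines: tgq gwqix tvcnb ars lam xfew ntakw
Final line count: 7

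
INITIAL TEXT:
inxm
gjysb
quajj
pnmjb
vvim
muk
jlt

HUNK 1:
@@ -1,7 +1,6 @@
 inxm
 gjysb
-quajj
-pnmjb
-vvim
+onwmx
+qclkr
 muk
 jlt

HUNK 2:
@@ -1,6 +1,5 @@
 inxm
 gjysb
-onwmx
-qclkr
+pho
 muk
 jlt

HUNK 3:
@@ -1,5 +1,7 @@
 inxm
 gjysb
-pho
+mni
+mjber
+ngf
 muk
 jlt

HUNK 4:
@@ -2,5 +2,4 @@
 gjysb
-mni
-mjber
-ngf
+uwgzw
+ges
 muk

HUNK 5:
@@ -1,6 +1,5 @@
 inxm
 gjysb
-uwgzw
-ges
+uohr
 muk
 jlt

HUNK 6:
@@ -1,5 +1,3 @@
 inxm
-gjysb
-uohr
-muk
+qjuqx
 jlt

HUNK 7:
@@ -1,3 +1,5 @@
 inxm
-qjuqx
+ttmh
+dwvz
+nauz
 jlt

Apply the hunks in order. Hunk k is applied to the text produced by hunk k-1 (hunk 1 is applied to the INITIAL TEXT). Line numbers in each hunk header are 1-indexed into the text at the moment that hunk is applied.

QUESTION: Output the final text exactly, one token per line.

Answer: inxm
ttmh
dwvz
nauz
jlt

Derivation:
Hunk 1: at line 1 remove [quajj,pnmjb,vvim] add [onwmx,qclkr] -> 6 lines: inxm gjysb onwmx qclkr muk jlt
Hunk 2: at line 1 remove [onwmx,qclkr] add [pho] -> 5 lines: inxm gjysb pho muk jlt
Hunk 3: at line 1 remove [pho] add [mni,mjber,ngf] -> 7 lines: inxm gjysb mni mjber ngf muk jlt
Hunk 4: at line 2 remove [mni,mjber,ngf] add [uwgzw,ges] -> 6 lines: inxm gjysb uwgzw ges muk jlt
Hunk 5: at line 1 remove [uwgzw,ges] add [uohr] -> 5 lines: inxm gjysb uohr muk jlt
Hunk 6: at line 1 remove [gjysb,uohr,muk] add [qjuqx] -> 3 lines: inxm qjuqx jlt
Hunk 7: at line 1 remove [qjuqx] add [ttmh,dwvz,nauz] -> 5 lines: inxm ttmh dwvz nauz jlt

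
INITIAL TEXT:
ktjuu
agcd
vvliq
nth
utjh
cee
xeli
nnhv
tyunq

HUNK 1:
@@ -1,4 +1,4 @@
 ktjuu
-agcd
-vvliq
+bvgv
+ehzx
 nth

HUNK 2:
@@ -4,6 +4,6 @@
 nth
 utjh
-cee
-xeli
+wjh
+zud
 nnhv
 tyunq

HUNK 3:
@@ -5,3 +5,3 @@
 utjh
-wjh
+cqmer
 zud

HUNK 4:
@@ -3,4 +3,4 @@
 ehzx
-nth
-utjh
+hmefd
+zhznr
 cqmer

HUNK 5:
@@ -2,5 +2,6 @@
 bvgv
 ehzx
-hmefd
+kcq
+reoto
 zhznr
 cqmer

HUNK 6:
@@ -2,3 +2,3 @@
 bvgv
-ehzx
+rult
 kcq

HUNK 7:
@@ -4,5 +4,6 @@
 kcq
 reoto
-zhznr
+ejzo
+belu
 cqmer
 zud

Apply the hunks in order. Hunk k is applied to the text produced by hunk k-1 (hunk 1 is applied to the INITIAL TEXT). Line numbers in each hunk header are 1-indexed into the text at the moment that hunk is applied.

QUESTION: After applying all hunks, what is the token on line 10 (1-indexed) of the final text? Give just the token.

Hunk 1: at line 1 remove [agcd,vvliq] add [bvgv,ehzx] -> 9 lines: ktjuu bvgv ehzx nth utjh cee xeli nnhv tyunq
Hunk 2: at line 4 remove [cee,xeli] add [wjh,zud] -> 9 lines: ktjuu bvgv ehzx nth utjh wjh zud nnhv tyunq
Hunk 3: at line 5 remove [wjh] add [cqmer] -> 9 lines: ktjuu bvgv ehzx nth utjh cqmer zud nnhv tyunq
Hunk 4: at line 3 remove [nth,utjh] add [hmefd,zhznr] -> 9 lines: ktjuu bvgv ehzx hmefd zhznr cqmer zud nnhv tyunq
Hunk 5: at line 2 remove [hmefd] add [kcq,reoto] -> 10 lines: ktjuu bvgv ehzx kcq reoto zhznr cqmer zud nnhv tyunq
Hunk 6: at line 2 remove [ehzx] add [rult] -> 10 lines: ktjuu bvgv rult kcq reoto zhznr cqmer zud nnhv tyunq
Hunk 7: at line 4 remove [zhznr] add [ejzo,belu] -> 11 lines: ktjuu bvgv rult kcq reoto ejzo belu cqmer zud nnhv tyunq
Final line 10: nnhv

Answer: nnhv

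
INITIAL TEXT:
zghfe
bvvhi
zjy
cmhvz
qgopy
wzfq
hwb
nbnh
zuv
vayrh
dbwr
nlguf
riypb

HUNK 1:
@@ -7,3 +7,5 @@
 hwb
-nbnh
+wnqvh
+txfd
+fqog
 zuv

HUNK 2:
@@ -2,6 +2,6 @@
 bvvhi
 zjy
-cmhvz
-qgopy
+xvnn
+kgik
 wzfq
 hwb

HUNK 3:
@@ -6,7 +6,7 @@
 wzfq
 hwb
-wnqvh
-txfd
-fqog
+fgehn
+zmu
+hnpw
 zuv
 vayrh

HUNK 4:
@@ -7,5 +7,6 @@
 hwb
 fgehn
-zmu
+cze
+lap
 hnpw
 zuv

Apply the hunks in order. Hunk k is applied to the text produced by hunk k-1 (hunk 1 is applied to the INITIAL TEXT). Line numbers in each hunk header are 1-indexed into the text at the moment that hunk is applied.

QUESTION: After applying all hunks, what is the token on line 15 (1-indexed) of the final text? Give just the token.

Answer: nlguf

Derivation:
Hunk 1: at line 7 remove [nbnh] add [wnqvh,txfd,fqog] -> 15 lines: zghfe bvvhi zjy cmhvz qgopy wzfq hwb wnqvh txfd fqog zuv vayrh dbwr nlguf riypb
Hunk 2: at line 2 remove [cmhvz,qgopy] add [xvnn,kgik] -> 15 lines: zghfe bvvhi zjy xvnn kgik wzfq hwb wnqvh txfd fqog zuv vayrh dbwr nlguf riypb
Hunk 3: at line 6 remove [wnqvh,txfd,fqog] add [fgehn,zmu,hnpw] -> 15 lines: zghfe bvvhi zjy xvnn kgik wzfq hwb fgehn zmu hnpw zuv vayrh dbwr nlguf riypb
Hunk 4: at line 7 remove [zmu] add [cze,lap] -> 16 lines: zghfe bvvhi zjy xvnn kgik wzfq hwb fgehn cze lap hnpw zuv vayrh dbwr nlguf riypb
Final line 15: nlguf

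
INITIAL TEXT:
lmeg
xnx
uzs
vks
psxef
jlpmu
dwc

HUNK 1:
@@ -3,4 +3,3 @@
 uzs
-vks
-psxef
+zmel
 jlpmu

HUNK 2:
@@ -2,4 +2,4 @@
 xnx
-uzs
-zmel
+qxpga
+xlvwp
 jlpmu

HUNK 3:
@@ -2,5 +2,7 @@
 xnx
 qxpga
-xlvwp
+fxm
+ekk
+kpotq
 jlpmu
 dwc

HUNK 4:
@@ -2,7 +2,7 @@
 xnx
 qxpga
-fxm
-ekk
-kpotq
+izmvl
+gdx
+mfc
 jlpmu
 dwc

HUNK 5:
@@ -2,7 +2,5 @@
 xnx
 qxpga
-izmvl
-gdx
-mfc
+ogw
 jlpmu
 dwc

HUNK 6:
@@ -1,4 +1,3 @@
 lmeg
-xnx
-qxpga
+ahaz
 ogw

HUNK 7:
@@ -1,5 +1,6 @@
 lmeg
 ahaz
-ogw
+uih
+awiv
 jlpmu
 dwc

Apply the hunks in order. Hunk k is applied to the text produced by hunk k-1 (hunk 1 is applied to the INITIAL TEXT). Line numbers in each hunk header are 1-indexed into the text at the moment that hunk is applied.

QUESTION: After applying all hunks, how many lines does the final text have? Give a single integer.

Hunk 1: at line 3 remove [vks,psxef] add [zmel] -> 6 lines: lmeg xnx uzs zmel jlpmu dwc
Hunk 2: at line 2 remove [uzs,zmel] add [qxpga,xlvwp] -> 6 lines: lmeg xnx qxpga xlvwp jlpmu dwc
Hunk 3: at line 2 remove [xlvwp] add [fxm,ekk,kpotq] -> 8 lines: lmeg xnx qxpga fxm ekk kpotq jlpmu dwc
Hunk 4: at line 2 remove [fxm,ekk,kpotq] add [izmvl,gdx,mfc] -> 8 lines: lmeg xnx qxpga izmvl gdx mfc jlpmu dwc
Hunk 5: at line 2 remove [izmvl,gdx,mfc] add [ogw] -> 6 lines: lmeg xnx qxpga ogw jlpmu dwc
Hunk 6: at line 1 remove [xnx,qxpga] add [ahaz] -> 5 lines: lmeg ahaz ogw jlpmu dwc
Hunk 7: at line 1 remove [ogw] add [uih,awiv] -> 6 lines: lmeg ahaz uih awiv jlpmu dwc
Final line count: 6

Answer: 6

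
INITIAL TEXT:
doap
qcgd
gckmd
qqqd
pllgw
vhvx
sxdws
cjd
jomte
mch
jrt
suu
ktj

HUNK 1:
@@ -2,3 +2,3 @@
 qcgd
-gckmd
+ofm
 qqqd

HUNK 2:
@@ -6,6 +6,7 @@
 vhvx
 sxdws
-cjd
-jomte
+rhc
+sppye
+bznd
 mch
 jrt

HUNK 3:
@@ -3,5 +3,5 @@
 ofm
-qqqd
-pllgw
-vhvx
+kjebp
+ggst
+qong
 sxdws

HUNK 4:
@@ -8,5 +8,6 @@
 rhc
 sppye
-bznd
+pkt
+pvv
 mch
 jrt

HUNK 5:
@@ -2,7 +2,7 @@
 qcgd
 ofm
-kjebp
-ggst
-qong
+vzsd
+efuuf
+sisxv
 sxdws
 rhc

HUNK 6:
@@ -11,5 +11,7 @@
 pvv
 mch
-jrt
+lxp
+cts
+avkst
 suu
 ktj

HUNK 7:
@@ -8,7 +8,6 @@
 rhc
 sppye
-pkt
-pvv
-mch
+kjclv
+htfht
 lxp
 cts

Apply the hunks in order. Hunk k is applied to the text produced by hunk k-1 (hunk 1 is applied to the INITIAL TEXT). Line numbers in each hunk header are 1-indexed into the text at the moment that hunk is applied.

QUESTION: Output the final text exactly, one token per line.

Answer: doap
qcgd
ofm
vzsd
efuuf
sisxv
sxdws
rhc
sppye
kjclv
htfht
lxp
cts
avkst
suu
ktj

Derivation:
Hunk 1: at line 2 remove [gckmd] add [ofm] -> 13 lines: doap qcgd ofm qqqd pllgw vhvx sxdws cjd jomte mch jrt suu ktj
Hunk 2: at line 6 remove [cjd,jomte] add [rhc,sppye,bznd] -> 14 lines: doap qcgd ofm qqqd pllgw vhvx sxdws rhc sppye bznd mch jrt suu ktj
Hunk 3: at line 3 remove [qqqd,pllgw,vhvx] add [kjebp,ggst,qong] -> 14 lines: doap qcgd ofm kjebp ggst qong sxdws rhc sppye bznd mch jrt suu ktj
Hunk 4: at line 8 remove [bznd] add [pkt,pvv] -> 15 lines: doap qcgd ofm kjebp ggst qong sxdws rhc sppye pkt pvv mch jrt suu ktj
Hunk 5: at line 2 remove [kjebp,ggst,qong] add [vzsd,efuuf,sisxv] -> 15 lines: doap qcgd ofm vzsd efuuf sisxv sxdws rhc sppye pkt pvv mch jrt suu ktj
Hunk 6: at line 11 remove [jrt] add [lxp,cts,avkst] -> 17 lines: doap qcgd ofm vzsd efuuf sisxv sxdws rhc sppye pkt pvv mch lxp cts avkst suu ktj
Hunk 7: at line 8 remove [pkt,pvv,mch] add [kjclv,htfht] -> 16 lines: doap qcgd ofm vzsd efuuf sisxv sxdws rhc sppye kjclv htfht lxp cts avkst suu ktj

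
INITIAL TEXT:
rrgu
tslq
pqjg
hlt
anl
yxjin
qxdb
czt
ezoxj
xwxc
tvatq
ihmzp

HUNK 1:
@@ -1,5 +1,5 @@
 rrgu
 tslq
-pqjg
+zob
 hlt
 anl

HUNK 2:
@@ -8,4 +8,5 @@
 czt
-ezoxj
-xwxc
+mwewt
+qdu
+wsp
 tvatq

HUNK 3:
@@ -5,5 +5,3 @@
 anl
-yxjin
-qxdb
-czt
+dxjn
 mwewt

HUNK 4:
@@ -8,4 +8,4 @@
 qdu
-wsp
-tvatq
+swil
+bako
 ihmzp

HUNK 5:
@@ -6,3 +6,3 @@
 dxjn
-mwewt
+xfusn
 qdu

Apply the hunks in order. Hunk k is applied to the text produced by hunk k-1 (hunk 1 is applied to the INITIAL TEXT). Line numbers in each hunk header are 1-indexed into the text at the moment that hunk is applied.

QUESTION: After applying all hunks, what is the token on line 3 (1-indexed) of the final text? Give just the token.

Answer: zob

Derivation:
Hunk 1: at line 1 remove [pqjg] add [zob] -> 12 lines: rrgu tslq zob hlt anl yxjin qxdb czt ezoxj xwxc tvatq ihmzp
Hunk 2: at line 8 remove [ezoxj,xwxc] add [mwewt,qdu,wsp] -> 13 lines: rrgu tslq zob hlt anl yxjin qxdb czt mwewt qdu wsp tvatq ihmzp
Hunk 3: at line 5 remove [yxjin,qxdb,czt] add [dxjn] -> 11 lines: rrgu tslq zob hlt anl dxjn mwewt qdu wsp tvatq ihmzp
Hunk 4: at line 8 remove [wsp,tvatq] add [swil,bako] -> 11 lines: rrgu tslq zob hlt anl dxjn mwewt qdu swil bako ihmzp
Hunk 5: at line 6 remove [mwewt] add [xfusn] -> 11 lines: rrgu tslq zob hlt anl dxjn xfusn qdu swil bako ihmzp
Final line 3: zob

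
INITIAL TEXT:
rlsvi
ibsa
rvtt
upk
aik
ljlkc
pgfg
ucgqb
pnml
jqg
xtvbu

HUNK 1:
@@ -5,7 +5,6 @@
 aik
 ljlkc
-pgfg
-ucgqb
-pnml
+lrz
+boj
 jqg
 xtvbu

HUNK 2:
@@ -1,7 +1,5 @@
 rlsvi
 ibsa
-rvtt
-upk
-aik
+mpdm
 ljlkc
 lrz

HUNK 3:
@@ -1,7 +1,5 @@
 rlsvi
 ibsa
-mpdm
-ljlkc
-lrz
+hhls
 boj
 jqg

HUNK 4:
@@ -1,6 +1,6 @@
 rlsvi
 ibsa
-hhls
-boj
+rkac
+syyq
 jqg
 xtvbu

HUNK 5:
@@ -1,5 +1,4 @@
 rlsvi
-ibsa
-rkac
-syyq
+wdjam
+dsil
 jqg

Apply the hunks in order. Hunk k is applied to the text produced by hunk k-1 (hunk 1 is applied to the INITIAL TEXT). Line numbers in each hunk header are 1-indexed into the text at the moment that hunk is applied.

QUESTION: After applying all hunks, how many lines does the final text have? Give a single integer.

Answer: 5

Derivation:
Hunk 1: at line 5 remove [pgfg,ucgqb,pnml] add [lrz,boj] -> 10 lines: rlsvi ibsa rvtt upk aik ljlkc lrz boj jqg xtvbu
Hunk 2: at line 1 remove [rvtt,upk,aik] add [mpdm] -> 8 lines: rlsvi ibsa mpdm ljlkc lrz boj jqg xtvbu
Hunk 3: at line 1 remove [mpdm,ljlkc,lrz] add [hhls] -> 6 lines: rlsvi ibsa hhls boj jqg xtvbu
Hunk 4: at line 1 remove [hhls,boj] add [rkac,syyq] -> 6 lines: rlsvi ibsa rkac syyq jqg xtvbu
Hunk 5: at line 1 remove [ibsa,rkac,syyq] add [wdjam,dsil] -> 5 lines: rlsvi wdjam dsil jqg xtvbu
Final line count: 5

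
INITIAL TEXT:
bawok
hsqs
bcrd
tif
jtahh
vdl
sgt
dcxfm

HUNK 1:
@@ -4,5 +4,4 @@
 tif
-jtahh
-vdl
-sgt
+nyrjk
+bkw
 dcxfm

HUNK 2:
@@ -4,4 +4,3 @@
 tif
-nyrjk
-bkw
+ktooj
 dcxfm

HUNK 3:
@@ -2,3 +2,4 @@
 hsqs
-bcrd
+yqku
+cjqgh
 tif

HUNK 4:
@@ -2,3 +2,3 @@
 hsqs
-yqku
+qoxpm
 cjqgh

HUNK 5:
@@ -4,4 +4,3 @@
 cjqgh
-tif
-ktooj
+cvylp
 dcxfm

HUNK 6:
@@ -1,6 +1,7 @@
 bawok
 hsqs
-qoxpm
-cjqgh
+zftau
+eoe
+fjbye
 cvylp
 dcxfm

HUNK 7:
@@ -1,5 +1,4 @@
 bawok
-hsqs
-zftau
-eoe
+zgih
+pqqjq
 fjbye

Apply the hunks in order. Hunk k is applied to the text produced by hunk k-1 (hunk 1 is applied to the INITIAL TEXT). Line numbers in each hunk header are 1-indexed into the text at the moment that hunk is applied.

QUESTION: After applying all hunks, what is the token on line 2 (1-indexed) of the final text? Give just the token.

Answer: zgih

Derivation:
Hunk 1: at line 4 remove [jtahh,vdl,sgt] add [nyrjk,bkw] -> 7 lines: bawok hsqs bcrd tif nyrjk bkw dcxfm
Hunk 2: at line 4 remove [nyrjk,bkw] add [ktooj] -> 6 lines: bawok hsqs bcrd tif ktooj dcxfm
Hunk 3: at line 2 remove [bcrd] add [yqku,cjqgh] -> 7 lines: bawok hsqs yqku cjqgh tif ktooj dcxfm
Hunk 4: at line 2 remove [yqku] add [qoxpm] -> 7 lines: bawok hsqs qoxpm cjqgh tif ktooj dcxfm
Hunk 5: at line 4 remove [tif,ktooj] add [cvylp] -> 6 lines: bawok hsqs qoxpm cjqgh cvylp dcxfm
Hunk 6: at line 1 remove [qoxpm,cjqgh] add [zftau,eoe,fjbye] -> 7 lines: bawok hsqs zftau eoe fjbye cvylp dcxfm
Hunk 7: at line 1 remove [hsqs,zftau,eoe] add [zgih,pqqjq] -> 6 lines: bawok zgih pqqjq fjbye cvylp dcxfm
Final line 2: zgih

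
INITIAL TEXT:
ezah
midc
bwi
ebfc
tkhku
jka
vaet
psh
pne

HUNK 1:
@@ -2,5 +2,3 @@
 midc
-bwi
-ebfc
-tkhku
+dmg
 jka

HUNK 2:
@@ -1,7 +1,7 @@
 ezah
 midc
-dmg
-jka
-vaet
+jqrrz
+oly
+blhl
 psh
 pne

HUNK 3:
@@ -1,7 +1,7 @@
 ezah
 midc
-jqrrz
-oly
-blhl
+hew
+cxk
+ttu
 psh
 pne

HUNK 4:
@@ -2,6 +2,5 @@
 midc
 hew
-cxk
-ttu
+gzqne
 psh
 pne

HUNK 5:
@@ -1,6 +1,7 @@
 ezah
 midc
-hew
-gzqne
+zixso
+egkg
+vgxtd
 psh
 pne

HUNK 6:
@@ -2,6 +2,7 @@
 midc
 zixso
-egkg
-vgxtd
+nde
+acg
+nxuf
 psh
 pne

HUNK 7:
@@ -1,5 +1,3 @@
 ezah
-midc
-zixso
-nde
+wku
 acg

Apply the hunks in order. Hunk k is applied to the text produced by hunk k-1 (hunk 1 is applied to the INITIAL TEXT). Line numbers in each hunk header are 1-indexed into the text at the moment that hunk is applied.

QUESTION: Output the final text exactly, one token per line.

Answer: ezah
wku
acg
nxuf
psh
pne

Derivation:
Hunk 1: at line 2 remove [bwi,ebfc,tkhku] add [dmg] -> 7 lines: ezah midc dmg jka vaet psh pne
Hunk 2: at line 1 remove [dmg,jka,vaet] add [jqrrz,oly,blhl] -> 7 lines: ezah midc jqrrz oly blhl psh pne
Hunk 3: at line 1 remove [jqrrz,oly,blhl] add [hew,cxk,ttu] -> 7 lines: ezah midc hew cxk ttu psh pne
Hunk 4: at line 2 remove [cxk,ttu] add [gzqne] -> 6 lines: ezah midc hew gzqne psh pne
Hunk 5: at line 1 remove [hew,gzqne] add [zixso,egkg,vgxtd] -> 7 lines: ezah midc zixso egkg vgxtd psh pne
Hunk 6: at line 2 remove [egkg,vgxtd] add [nde,acg,nxuf] -> 8 lines: ezah midc zixso nde acg nxuf psh pne
Hunk 7: at line 1 remove [midc,zixso,nde] add [wku] -> 6 lines: ezah wku acg nxuf psh pne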